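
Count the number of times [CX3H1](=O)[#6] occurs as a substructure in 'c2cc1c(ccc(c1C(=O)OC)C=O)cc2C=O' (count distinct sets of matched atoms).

[CX3H1](=O)[#6] is the SMARTS for an aldehyde: an sp2 carbon with one H, double-bonded to O and single-bonded to carbon.
The molecule carries 2 separate instances of an aldehyde (-CHO) meeting every constraint; each maps to a distinct set of atoms, giving 2 matches.

2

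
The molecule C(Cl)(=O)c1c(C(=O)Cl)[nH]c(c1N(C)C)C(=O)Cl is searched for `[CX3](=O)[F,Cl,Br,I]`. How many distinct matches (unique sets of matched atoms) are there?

3

[CX3](=O)[F,Cl,Br,I] is the SMARTS for an acyl halide: a carbonyl carbon bonded to a halogen.
The molecule carries 3 separate instances of an acyl chloride (-C(=O)Cl) meeting every constraint; each maps to a distinct set of atoms, giving 3 matches.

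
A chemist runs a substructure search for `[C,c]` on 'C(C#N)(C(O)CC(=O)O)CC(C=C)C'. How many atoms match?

10

Check the 14 heavy atoms by environment: 10× C → match; 3× O → no; 1× N → no.
That gives 10 matching atoms.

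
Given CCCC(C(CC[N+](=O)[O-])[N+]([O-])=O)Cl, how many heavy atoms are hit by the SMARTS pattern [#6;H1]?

The query [#6;H1] means: any carbon bearing exactly one hydrogen.
Check the 14 heavy atoms by environment: 1× C (H3) → no; 4× C (H2) → no; 2× C (H1) → match; 1× Cl (H0) → no; 2× N (charge +1, H0) → no; 2× O (charge -1, H0) → no; 2× O (H0) → no.
That gives 2 matching atoms.

2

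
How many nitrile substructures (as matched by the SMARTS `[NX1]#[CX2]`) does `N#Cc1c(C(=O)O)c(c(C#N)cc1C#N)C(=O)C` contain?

3

[NX1]#[CX2] is the SMARTS for a nitrile: a nitrogen triple-bonded to a two-connected carbon.
The molecule carries 3 separate instances of a nitrile (-C#N) meeting every constraint; each maps to a distinct set of atoms, giving 3 matches.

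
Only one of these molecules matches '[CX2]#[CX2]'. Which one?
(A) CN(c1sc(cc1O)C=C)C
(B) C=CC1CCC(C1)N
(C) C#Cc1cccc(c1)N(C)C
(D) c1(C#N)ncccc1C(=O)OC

[CX2]#[CX2] describes a carbon-carbon triple bond (an alkyne).
(A) has a vinyl group (-CH=CH2) but the C=C is a double bond; both carbons are CX3, not CX2.
(B) has a vinyl group (-CH=CH2) but the C=C is a double bond; both carbons are CX3, not CX2.
(C) contains an ethynyl group (-C#CH), which satisfies every atom and bond constraint.
(D) has a nitrile (-C#N) but the triple bond is C#N, not C#C.
So the answer is (C).

C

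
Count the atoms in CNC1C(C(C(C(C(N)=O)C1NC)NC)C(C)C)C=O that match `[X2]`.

0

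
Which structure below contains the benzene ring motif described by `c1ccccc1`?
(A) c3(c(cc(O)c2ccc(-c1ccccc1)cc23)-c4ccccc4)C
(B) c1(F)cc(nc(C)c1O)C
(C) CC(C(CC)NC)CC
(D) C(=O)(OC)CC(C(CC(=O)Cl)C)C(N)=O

c1ccccc1 describes six aromatic carbons in a ring (a benzene ring).
(A) contains a phenyl ring, which satisfies every atom and bond constraint.
(B) has a methyl group (-CH3) but no six-membered all-carbon aromatic ring is present.
(C) has a methyl group (-CH3) but no six-membered all-carbon aromatic ring is present.
(D) has a methyl group (-CH3) but no six-membered all-carbon aromatic ring is present.
So the answer is (A).

A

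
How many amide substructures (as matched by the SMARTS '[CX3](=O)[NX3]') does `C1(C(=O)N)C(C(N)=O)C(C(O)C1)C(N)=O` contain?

[CX3](=O)[NX3] is the SMARTS for an amide: a carbonyl carbon bonded to a trivalent nitrogen.
The molecule carries 3 separate instances of a primary amide (-C(=O)NH2) meeting every constraint; each maps to a distinct set of atoms, giving 3 matches.

3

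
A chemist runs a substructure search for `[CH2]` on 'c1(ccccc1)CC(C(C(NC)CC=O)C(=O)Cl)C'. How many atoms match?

2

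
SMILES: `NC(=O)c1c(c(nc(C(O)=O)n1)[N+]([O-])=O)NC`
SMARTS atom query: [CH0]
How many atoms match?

Check the 17 heavy atoms by environment: 2× n (aromatic, H0) → no; 4× c (aromatic, H0) → no; 1× N (charge +1, H0) → no; 1× O (charge -1, H0) → no; 3× O (H0) → no; 2× C (H0) → match; 1× O (H1) → no; 1× N (H2) → no; 1× N (H1) → no; 1× C (H3) → no.
That gives 2 matching atoms.

2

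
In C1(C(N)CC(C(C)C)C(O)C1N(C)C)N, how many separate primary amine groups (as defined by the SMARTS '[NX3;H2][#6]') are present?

2

[NX3;H2][#6] is the SMARTS for a primary amine: a trivalent nitrogen with two H attached to carbon.
The molecule carries 2 separate instances of a primary amino group (-NH2) meeting every constraint; each maps to a distinct set of atoms, giving 2 matches.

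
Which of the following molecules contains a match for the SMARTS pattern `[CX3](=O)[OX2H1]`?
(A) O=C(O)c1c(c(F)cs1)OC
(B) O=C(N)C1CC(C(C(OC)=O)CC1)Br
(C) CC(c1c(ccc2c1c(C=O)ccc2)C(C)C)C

A

[CX3](=O)[OX2H1] describes an sp2 carbon double-bonded to O and single-bonded to an -OH oxygen (a carboxylic acid).
(A) contains a carboxylic acid group (-C(=O)OH), which satisfies every atom and bond constraint.
(B) has a primary amide (-C(=O)NH2) but the carbonyl is bonded to N, not to an -OH oxygen.
(C) has an aldehyde (-CHO) but there is no singly-bonded oxygen on the carbonyl carbon.
So the answer is (A).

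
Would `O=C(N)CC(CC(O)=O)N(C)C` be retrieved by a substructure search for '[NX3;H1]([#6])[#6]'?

No

The pattern [NX3;H1]([#6])[#6] describes a trivalent nitrogen with one H, bonded to two carbons — a secondary amine.
The closest candidate here is a primary amide (-C(=O)NH2), but the -C(=O)NH2 nitrogen has H2, not H1. No other fragment satisfies the full query, so there is no match.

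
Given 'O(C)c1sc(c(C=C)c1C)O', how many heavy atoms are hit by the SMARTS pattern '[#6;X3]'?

6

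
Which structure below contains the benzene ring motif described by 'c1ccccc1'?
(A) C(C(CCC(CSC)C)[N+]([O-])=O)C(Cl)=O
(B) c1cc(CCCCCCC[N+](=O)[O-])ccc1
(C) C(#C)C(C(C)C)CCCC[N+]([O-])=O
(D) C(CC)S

B

c1ccccc1 describes six aromatic carbons in a ring (a benzene ring).
(A) has a methyl group (-CH3) but no six-membered all-carbon aromatic ring is present.
(B) contains a phenyl ring, which satisfies every atom and bond constraint.
(C) has a methyl group (-CH3) but no six-membered all-carbon aromatic ring is present.
(D) has a methyl group (-CH3) but no six-membered all-carbon aromatic ring is present.
So the answer is (B).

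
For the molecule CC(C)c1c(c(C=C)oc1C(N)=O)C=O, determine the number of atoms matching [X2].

1

Check the 15 heavy atoms by environment: 1× o (aromatic, X2) → match; 4× c (aromatic, X3) → no; 4× C (X3) → no; 2× O (X1) → no; 1× N (X3) → no; 3× C (X4) → no.
That gives 1 matching atom.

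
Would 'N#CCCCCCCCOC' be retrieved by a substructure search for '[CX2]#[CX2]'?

The pattern [CX2]#[CX2] describes a carbon-carbon triple bond — an alkyne.
The closest candidate here is a nitrile (-C#N), but the triple bond is C#N, not C#C. No other fragment satisfies the full query, so there is no match.

No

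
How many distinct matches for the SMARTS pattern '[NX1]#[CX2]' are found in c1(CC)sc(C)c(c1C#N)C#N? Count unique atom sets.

2

[NX1]#[CX2] is the SMARTS for a nitrile: a nitrogen triple-bonded to a two-connected carbon.
The molecule carries 2 separate instances of a nitrile (-C#N) meeting every constraint; each maps to a distinct set of atoms, giving 2 matches.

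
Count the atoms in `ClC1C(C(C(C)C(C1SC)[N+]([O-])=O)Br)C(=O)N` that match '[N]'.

2

The query [N] means: uppercase N matches aliphatic (non-aromatic) nitrogen only.
Check the 17 heavy atoms by environment: 9× C → no; 1× N (charge +1) → match; 1× O (charge -1) → no; 2× O → no; 1× Cl → no; 1× N → match; 1× Br → no; 1× S → no.
Summing the matching environments: 1 + 1 = 2 matching atoms.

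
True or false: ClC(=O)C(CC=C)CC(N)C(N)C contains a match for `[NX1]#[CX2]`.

False

The pattern [NX1]#[CX2] describes a nitrogen triple-bonded to a two-connected carbon — a nitrile.
The closest candidate here is a primary amino group (-NH2), but the nitrogen is NX3 (three connections), not NX1 triple-bonded. No other fragment satisfies the full query, so there is no match.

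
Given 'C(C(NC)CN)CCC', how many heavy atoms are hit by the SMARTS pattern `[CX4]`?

7

The query [CX4] means: C with X4: aliphatic carbon with exactly 4 total connections (bonds + H).
Check the 9 heavy atoms by environment: 7× C (X4) → match; 2× N (X3) → no.
That gives 7 matching atoms.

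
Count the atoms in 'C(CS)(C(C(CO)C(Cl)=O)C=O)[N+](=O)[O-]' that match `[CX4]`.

Check the 15 heavy atoms by environment: 5× C (X4) → match; 1× N (charge +1, X3) → no; 1× O (charge -1, X1) → no; 3× O (X1) → no; 1× O (X2) → no; 2× C (X3) → no; 1× Cl (X1) → no; 1× S (X2) → no.
That gives 5 matching atoms.

5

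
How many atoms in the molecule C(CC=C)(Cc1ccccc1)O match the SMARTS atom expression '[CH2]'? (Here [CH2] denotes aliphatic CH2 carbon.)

Check the 12 heavy atoms by environment: 3× C (H2) → match; 2× C (H1) → no; 1× O (H1) → no; 1× c (aromatic, H0) → no; 5× c (aromatic, H1) → no.
That gives 3 matching atoms.

3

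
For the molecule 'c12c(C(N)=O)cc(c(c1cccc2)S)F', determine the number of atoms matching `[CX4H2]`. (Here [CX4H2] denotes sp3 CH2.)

0

Check the 15 heavy atoms by environment: 5× c (aromatic, H0, X3) → no; 5× c (aromatic, H1, X3) → no; 1× F (H0, X1) → no; 1× S (H1, X2) → no; 1× C (H0, X3) → no; 1× O (H0, X1) → no; 1× N (H2, X3) → no.
No environment satisfies the query, so 0 matching atoms.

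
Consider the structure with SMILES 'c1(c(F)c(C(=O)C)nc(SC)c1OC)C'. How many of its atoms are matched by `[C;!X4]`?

The query [C;!X4] means: aliphatic carbon that does not have four total connections.
Check the 15 heavy atoms by environment: 1× n (aromatic, X2) → no; 5× c (aromatic, X3) → no; 1× S (X2) → no; 4× C (X4) → no; 1× C (X3) → match; 1× O (X1) → no; 1× O (X2) → no; 1× F (X1) → no.
That gives 1 matching atom.

1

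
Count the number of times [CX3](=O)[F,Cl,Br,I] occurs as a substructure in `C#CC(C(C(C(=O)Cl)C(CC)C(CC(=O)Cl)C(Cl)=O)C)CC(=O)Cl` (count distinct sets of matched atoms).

4

[CX3](=O)[F,Cl,Br,I] is the SMARTS for an acyl halide: a carbonyl carbon bonded to a halogen.
The molecule carries 4 separate instances of an acyl chloride (-C(=O)Cl) meeting every constraint; each maps to a distinct set of atoms, giving 4 matches.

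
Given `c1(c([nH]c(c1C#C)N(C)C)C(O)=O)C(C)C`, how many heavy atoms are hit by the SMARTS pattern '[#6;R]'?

Check the 16 heavy atoms by environment: 1× n (aromatic, in 5-ring) → no; 4× c (aromatic, in 5-ring) → match; 8× C (acyclic) → no; 1× N (acyclic) → no; 2× O (acyclic) → no.
That gives 4 matching atoms.

4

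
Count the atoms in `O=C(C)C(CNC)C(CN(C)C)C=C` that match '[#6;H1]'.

Check the 14 heavy atoms by environment: 3× C (H2) → no; 3× C (H1) → match; 1× N (H1) → no; 4× C (H3) → no; 1× C (H0) → no; 1× O (H0) → no; 1× N (H0) → no.
That gives 3 matching atoms.

3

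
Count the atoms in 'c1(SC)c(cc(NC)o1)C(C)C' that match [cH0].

The query [cH0] means: aromatic carbon with no attached hydrogen (substituted or ring-fusion).
Check the 12 heavy atoms by environment: 1× o (aromatic, H0) → no; 3× c (aromatic, H0) → match; 1× c (aromatic, H1) → no; 1× N (H1) → no; 4× C (H3) → no; 1× C (H1) → no; 1× S (H0) → no.
That gives 3 matching atoms.

3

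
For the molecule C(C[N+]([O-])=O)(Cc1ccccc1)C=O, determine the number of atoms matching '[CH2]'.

The query [CH2] means: aliphatic carbon with exactly two hydrogens.
Check the 14 heavy atoms by environment: 2× C (H2) → match; 2× C (H1) → no; 1× N (charge +1, H0) → no; 1× O (charge -1, H0) → no; 2× O (H0) → no; 1× c (aromatic, H0) → no; 5× c (aromatic, H1) → no.
That gives 2 matching atoms.

2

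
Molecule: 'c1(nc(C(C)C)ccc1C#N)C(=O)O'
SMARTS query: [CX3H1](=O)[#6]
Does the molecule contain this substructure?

The pattern [CX3H1](=O)[#6] describes an sp2 carbon with one H, double-bonded to O and single-bonded to carbon — an aldehyde.
The closest candidate here is a carboxylic acid group (-C(=O)OH), but the carbonyl carbon has H0 and is bonded to O, not H1. No other fragment satisfies the full query, so there is no match.

No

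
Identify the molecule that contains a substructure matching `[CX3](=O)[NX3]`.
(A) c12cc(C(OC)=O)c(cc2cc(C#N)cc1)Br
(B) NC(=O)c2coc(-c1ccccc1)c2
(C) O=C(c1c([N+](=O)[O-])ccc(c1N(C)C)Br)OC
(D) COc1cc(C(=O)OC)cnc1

B

[CX3](=O)[NX3] describes a carbonyl carbon bonded to a trivalent nitrogen (an amide).
(A) has a methyl-ester group (-C(=O)OCH3) but the carbonyl is bonded to O, not to an NX3 nitrogen.
(B) contains a primary amide (-C(=O)NH2), which satisfies every atom and bond constraint.
(C) has a methyl-ester group (-C(=O)OCH3) but the carbonyl is bonded to O, not to an NX3 nitrogen.
(D) has a methyl-ester group (-C(=O)OCH3) but the carbonyl is bonded to O, not to an NX3 nitrogen.
So the answer is (B).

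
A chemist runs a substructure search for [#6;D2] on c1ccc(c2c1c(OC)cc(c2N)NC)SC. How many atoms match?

4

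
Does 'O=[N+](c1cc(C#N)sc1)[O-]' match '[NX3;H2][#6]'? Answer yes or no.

No

The pattern [NX3;H2][#6] describes a trivalent nitrogen with two H attached to carbon — a primary amine.
The closest candidate here is a nitrile (-C#N), but the nitrogen is NX1 (triple-bonded), not NX3 with two H. No other fragment satisfies the full query, so there is no match.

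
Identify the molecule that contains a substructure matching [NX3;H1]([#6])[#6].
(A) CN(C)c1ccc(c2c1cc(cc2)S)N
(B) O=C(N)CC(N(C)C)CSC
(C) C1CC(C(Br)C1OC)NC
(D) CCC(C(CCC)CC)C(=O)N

C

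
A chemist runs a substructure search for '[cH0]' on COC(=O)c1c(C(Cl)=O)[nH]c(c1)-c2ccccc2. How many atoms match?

4

Check the 18 heavy atoms by environment: 1× n (aromatic, H1) → no; 4× c (aromatic, H0) → match; 6× c (aromatic, H1) → no; 2× C (H0) → no; 3× O (H0) → no; 1× C (H3) → no; 1× Cl (H0) → no.
That gives 4 matching atoms.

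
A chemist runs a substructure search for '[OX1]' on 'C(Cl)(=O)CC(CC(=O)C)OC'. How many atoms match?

Check the 11 heavy atoms by environment: 5× C (X4) → no; 2× C (X3) → no; 2× O (X1) → match; 1× O (X2) → no; 1× Cl (X1) → no.
That gives 2 matching atoms.

2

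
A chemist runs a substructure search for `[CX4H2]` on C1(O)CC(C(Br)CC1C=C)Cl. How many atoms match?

2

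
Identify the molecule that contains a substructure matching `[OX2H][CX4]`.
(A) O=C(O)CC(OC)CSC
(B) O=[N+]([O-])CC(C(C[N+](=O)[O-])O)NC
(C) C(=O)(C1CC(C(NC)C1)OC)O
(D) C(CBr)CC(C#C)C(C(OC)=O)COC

B

[OX2H][CX4] describes a hydroxyl oxygen bound to an sp3 (X4) carbon (an aliphatic alcohol).
(A) has a carboxylic acid group (-C(=O)OH) but the -OH is on a CX3 carbonyl carbon, not a CX4 carbon.
(B) contains a hydroxyl group (-OH), which satisfies every atom and bond constraint.
(C) has a methoxy ether (-OCH3) but the oxygen has H0 (ether), not H1.
(D) has a methoxy ether (-OCH3) but the oxygen has H0 (ether), not H1.
So the answer is (B).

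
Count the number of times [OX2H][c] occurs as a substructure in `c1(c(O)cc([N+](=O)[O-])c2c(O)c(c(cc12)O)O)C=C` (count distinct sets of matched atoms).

4

[OX2H][c] is the SMARTS for a phenol: a hydroxyl oxygen attached to an aromatic carbon.
The molecule carries 4 separate instances of a hydroxyl group (-OH) meeting every constraint; each maps to a distinct set of atoms, giving 4 matches.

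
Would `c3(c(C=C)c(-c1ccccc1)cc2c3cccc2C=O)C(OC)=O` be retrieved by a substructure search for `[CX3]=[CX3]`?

Yes

The pattern [CX3]=[CX3] describes a non-aromatic C=C double bond between two sp2 carbons — an alkene.
The molecule carries a vinyl group (-CH=CH2), whose atoms satisfy every constraint of the query, so the pattern matches.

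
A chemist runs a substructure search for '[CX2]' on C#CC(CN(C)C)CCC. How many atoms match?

2

The query [CX2] means: C with X2: aliphatic carbon with exactly 2 total connections.
Check the 10 heavy atoms by environment: 7× C (X4) → no; 2× C (X2) → match; 1× N (X3) → no.
That gives 2 matching atoms.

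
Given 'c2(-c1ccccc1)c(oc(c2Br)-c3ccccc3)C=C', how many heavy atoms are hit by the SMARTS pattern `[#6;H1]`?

11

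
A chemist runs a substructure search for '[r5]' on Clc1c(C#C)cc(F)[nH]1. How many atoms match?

5

The query [r5] means: r5 matches atoms in a five-membered ring.
Check the 9 heavy atoms by environment: 1× n (aromatic, in 5-ring) → match; 4× c (aromatic, in 5-ring) → match; 1× F (acyclic) → no; 2× C (acyclic) → no; 1× Cl (acyclic) → no.
Summing the matching environments: 1 + 4 = 5 matching atoms.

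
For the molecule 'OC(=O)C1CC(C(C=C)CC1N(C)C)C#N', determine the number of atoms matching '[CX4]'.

8

The query [CX4] means: C with X4: aliphatic carbon with exactly 4 total connections (bonds + H).
Check the 16 heavy atoms by environment: 8× C (X4) → match; 1× N (X3) → no; 3× C (X3) → no; 1× O (X1) → no; 1× O (X2) → no; 1× C (X2) → no; 1× N (X1) → no.
That gives 8 matching atoms.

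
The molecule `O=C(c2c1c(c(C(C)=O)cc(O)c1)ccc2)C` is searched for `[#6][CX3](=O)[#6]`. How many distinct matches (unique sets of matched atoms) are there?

2

[#6][CX3](=O)[#6] is the SMARTS for a ketone: a carbonyl carbon (no H) flanked by two carbons.
The molecule carries 2 separate instances of an acetyl/ketone group (-C(=O)CH3) meeting every constraint; each maps to a distinct set of atoms, giving 2 matches.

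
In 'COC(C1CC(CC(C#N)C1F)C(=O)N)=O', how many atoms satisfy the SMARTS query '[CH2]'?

Check the 16 heavy atoms by environment: 4× C (H1) → no; 2× C (H2) → match; 3× C (H0) → no; 3× O (H0) → no; 1× C (H3) → no; 1× F (H0) → no; 1× N (H2) → no; 1× N (H0) → no.
That gives 2 matching atoms.

2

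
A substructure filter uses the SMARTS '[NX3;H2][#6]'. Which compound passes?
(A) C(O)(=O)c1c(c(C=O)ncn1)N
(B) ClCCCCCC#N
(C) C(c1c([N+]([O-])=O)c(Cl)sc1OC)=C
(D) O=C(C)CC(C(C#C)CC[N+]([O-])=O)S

[NX3;H2][#6] describes a trivalent nitrogen with two H attached to carbon (a primary amine).
(A) contains a primary amino group (-NH2), which satisfies every atom and bond constraint.
(B) has a nitrile (-C#N) but the nitrogen is NX1 (triple-bonded), not NX3 with two H.
(C) has a nitro group (-[N+](=O)[O-]) but the nitrogen is [N+] with no H, not NX3H2.
(D) has a nitro group (-[N+](=O)[O-]) but the nitrogen is [N+] with no H, not NX3H2.
So the answer is (A).

A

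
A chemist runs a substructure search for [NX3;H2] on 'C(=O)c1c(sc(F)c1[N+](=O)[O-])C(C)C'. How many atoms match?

The query [NX3;H2] means: aliphatic N with 3 total connections, two of them H — an -NH2 nitrogen (amine or amide).
Check the 14 heavy atoms by environment: 1× s (aromatic, H0, X2) → no; 4× c (aromatic, H0, X3) → no; 1× C (H1, X3) → no; 2× O (H0, X1) → no; 1× C (H1, X4) → no; 2× C (H3, X4) → no; 1× N (charge +1, H0, X3) → no; 1× O (charge -1, H0, X1) → no; 1× F (H0, X1) → no.
No environment satisfies the query, so 0 matching atoms.

0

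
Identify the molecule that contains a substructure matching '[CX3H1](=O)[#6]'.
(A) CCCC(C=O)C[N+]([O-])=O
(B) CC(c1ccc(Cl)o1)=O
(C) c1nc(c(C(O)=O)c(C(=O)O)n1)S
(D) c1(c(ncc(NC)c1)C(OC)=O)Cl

A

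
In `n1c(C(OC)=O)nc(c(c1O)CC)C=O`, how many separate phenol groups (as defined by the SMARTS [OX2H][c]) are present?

[OX2H][c] is the SMARTS for a phenol: a hydroxyl oxygen attached to an aromatic carbon.
Exactly one fragment in the molecule meets all constraints, giving 1 match.

1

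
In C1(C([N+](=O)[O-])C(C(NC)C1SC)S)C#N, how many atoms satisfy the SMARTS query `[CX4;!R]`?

The query [CX4;!R] means: aliphatic carbon with four total connections, not in a ring.
Check the 15 heavy atoms by environment: 5× C (X4, in 5-ring) → no; 2× S (X2, acyclic) → no; 1× N (X3, acyclic) → no; 2× C (X4, acyclic) → match; 1× N (charge +1, X3, acyclic) → no; 1× O (charge -1, X1, acyclic) → no; 1× O (X1, acyclic) → no; 1× C (X2, acyclic) → no; 1× N (X1, acyclic) → no.
That gives 2 matching atoms.

2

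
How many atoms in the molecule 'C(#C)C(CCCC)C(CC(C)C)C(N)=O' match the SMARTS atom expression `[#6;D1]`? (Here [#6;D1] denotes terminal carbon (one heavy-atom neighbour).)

4

Check the 15 heavy atoms by environment: 5× C (D2) → no; 4× C (D3) → no; 4× C (D1) → match; 1× O (D1) → no; 1× N (D1) → no.
That gives 4 matching atoms.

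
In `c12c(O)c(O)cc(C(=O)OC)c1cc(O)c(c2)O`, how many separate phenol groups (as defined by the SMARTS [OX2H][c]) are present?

4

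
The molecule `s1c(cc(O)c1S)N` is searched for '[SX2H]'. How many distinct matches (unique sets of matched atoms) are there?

1

[SX2H] is the SMARTS for a thiol: an aliphatic sulfur with two connections, one being H.
Exactly one fragment in the molecule meets all constraints, giving 1 match.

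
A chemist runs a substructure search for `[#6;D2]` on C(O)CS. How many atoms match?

The query [#6;D2] means: any carbon bonded to exactly two heavy atoms.
Check the 4 heavy atoms by environment: 2× C (D2) → match; 1× S (D1) → no; 1× O (D1) → no.
That gives 2 matching atoms.

2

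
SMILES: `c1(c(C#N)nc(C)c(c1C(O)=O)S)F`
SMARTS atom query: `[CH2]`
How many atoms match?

0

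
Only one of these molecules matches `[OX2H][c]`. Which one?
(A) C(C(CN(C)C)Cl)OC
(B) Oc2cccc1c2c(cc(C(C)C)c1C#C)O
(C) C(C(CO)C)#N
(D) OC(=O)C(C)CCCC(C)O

[OX2H][c] describes a hydroxyl oxygen attached to an aromatic carbon (a phenol).
(A) has a methoxy ether (-OCH3) but the oxygen has H0, not H1.
(B) contains a hydroxyl group (-OH), which satisfies every atom and bond constraint.
(C) has a hydroxyl group (-OH) but the -OH is on an aliphatic carbon, not an aromatic c.
(D) has a hydroxyl group (-OH) but the -OH is on an aliphatic carbon, not an aromatic c.
So the answer is (B).

B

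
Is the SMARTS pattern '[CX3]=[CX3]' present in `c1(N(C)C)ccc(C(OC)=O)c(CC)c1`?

No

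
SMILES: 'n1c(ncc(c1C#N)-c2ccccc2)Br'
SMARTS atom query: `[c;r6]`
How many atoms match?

10

The query [c;r6] means: aromatic carbon that belongs to a six-membered ring.
Check the 15 heavy atoms by environment: 2× n (aromatic, in 6-ring) → no; 10× c (aromatic, in 6-ring) → match; 1× Br (acyclic) → no; 1× C (acyclic) → no; 1× N (acyclic) → no.
That gives 10 matching atoms.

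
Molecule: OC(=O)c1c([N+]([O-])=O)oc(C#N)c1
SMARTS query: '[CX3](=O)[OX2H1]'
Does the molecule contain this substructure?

The pattern [CX3](=O)[OX2H1] describes an sp2 carbon double-bonded to O and single-bonded to an -OH oxygen — a carboxylic acid.
The molecule carries a carboxylic acid group (-C(=O)OH), whose atoms satisfy every constraint of the query, so the pattern matches.

Yes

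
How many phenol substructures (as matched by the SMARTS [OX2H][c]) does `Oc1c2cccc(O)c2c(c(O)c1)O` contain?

[OX2H][c] is the SMARTS for a phenol: a hydroxyl oxygen attached to an aromatic carbon.
The molecule carries 4 separate instances of a hydroxyl group (-OH) meeting every constraint; each maps to a distinct set of atoms, giving 4 matches.

4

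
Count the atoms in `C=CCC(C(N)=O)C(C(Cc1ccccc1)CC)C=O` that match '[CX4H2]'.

3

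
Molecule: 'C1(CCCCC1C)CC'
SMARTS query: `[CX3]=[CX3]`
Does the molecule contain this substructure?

No

The pattern [CX3]=[CX3] describes a non-aromatic C=C double bond between two sp2 carbons — an alkene.
The closest candidate here is an ethyl group (-CH2CH3), but its C-C bond is a single bond between CX4 carbons, not CX3=CX3. No other fragment satisfies the full query, so there is no match.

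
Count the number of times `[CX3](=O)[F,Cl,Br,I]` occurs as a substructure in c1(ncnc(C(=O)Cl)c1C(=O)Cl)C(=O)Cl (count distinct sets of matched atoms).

3

[CX3](=O)[F,Cl,Br,I] is the SMARTS for an acyl halide: a carbonyl carbon bonded to a halogen.
The molecule carries 3 separate instances of an acyl chloride (-C(=O)Cl) meeting every constraint; each maps to a distinct set of atoms, giving 3 matches.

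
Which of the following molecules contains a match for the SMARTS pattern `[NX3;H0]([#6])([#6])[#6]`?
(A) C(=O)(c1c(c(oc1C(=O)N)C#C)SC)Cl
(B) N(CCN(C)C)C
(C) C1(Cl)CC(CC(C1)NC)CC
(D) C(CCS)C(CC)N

B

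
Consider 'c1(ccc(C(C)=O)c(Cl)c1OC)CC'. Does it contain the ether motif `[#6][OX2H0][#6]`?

Yes

The pattern [#6][OX2H0][#6] describes an aliphatic oxygen bridging two carbons with no H on the oxygen — an ether.
The molecule carries a methoxy ether (-OCH3), whose atoms satisfy every constraint of the query, so the pattern matches.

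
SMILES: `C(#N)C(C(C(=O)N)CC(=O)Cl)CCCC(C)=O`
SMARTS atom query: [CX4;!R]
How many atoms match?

7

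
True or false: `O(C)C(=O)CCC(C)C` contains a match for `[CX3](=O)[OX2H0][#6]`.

True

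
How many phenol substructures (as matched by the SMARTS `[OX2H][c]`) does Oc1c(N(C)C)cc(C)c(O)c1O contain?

[OX2H][c] is the SMARTS for a phenol: a hydroxyl oxygen attached to an aromatic carbon.
The molecule carries 3 separate instances of a hydroxyl group (-OH) meeting every constraint; each maps to a distinct set of atoms, giving 3 matches.

3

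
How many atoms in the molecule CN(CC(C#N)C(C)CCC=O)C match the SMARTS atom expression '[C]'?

The query [C] means: uppercase C matches aliphatic (non-aromatic) carbon only.
Check the 13 heavy atoms by environment: 10× C → match; 2× N → no; 1× O → no.
That gives 10 matching atoms.

10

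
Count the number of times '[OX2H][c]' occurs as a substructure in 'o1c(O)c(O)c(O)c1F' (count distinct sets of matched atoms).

3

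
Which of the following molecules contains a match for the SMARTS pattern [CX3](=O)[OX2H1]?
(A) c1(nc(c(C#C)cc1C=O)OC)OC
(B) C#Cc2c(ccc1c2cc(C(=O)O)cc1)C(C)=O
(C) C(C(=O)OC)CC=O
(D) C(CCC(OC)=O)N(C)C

B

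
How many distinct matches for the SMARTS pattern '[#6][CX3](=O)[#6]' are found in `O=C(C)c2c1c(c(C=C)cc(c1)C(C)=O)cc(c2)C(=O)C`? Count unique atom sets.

[#6][CX3](=O)[#6] is the SMARTS for a ketone: a carbonyl carbon (no H) flanked by two carbons.
The molecule carries 3 separate instances of an acetyl/ketone group (-C(=O)CH3) meeting every constraint; each maps to a distinct set of atoms, giving 3 matches.

3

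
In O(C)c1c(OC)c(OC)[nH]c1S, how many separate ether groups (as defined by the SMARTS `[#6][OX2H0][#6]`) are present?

3

[#6][OX2H0][#6] is the SMARTS for an ether: an aliphatic oxygen bridging two carbons with no H on the oxygen.
The molecule carries 3 separate instances of a methoxy ether (-OCH3) meeting every constraint; each maps to a distinct set of atoms, giving 3 matches.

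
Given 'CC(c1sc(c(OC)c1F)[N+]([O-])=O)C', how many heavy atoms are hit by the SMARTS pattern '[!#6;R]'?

The query [!#6;R] means: non-carbon atom that is part of a ring.
Check the 14 heavy atoms by environment: 1× s (aromatic, in 5-ring) → match; 4× c (aromatic, in 5-ring) → no; 4× C (acyclic) → no; 1× N (charge +1, acyclic) → no; 1× O (charge -1, acyclic) → no; 2× O (acyclic) → no; 1× F (acyclic) → no.
That gives 1 matching atom.

1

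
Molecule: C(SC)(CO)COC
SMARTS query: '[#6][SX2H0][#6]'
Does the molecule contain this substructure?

The pattern [#6][SX2H0][#6] describes an aliphatic sulfur bridging two carbons with no H on the sulfur — a thioether.
The molecule carries a methylthio ether (-SCH3), whose atoms satisfy every constraint of the query, so the pattern matches.

Yes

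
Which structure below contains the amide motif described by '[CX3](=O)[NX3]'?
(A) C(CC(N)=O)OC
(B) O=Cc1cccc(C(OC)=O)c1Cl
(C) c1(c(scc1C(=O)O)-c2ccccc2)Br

[CX3](=O)[NX3] describes a carbonyl carbon bonded to a trivalent nitrogen (an amide).
(A) contains a primary amide (-C(=O)NH2), which satisfies every atom and bond constraint.
(B) has a methyl-ester group (-C(=O)OCH3) but the carbonyl is bonded to O, not to an NX3 nitrogen.
(C) has a carboxylic acid group (-C(=O)OH) but the carbonyl is bonded to O, not to an NX3 nitrogen.
So the answer is (A).

A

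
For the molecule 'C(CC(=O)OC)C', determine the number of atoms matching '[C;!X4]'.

1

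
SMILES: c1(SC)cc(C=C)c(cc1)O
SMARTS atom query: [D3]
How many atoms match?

The query [D3] means: atom with exactly three heavy-atom neighbours.
Check the 11 heavy atoms by environment: 3× c (aromatic, D3) → match; 3× c (aromatic, D2) → no; 1× S (D2) → no; 2× C (D1) → no; 1× C (D2) → no; 1× O (D1) → no.
That gives 3 matching atoms.

3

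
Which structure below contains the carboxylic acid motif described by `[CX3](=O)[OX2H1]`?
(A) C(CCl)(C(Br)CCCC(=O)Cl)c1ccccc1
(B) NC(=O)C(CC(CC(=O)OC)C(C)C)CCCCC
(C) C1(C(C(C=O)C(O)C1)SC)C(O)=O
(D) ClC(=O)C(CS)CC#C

C

[CX3](=O)[OX2H1] describes an sp2 carbon double-bonded to O and single-bonded to an -OH oxygen (a carboxylic acid).
(A) has an acyl chloride (-C(=O)Cl) but the carbonyl is bonded to Cl, not to an -OH oxygen.
(B) has a methyl-ester group (-C(=O)OCH3) but the singly-bonded O has no H (OX2H0, not OX2H1).
(C) contains a carboxylic acid group (-C(=O)OH), which satisfies every atom and bond constraint.
(D) has an acyl chloride (-C(=O)Cl) but the carbonyl is bonded to Cl, not to an -OH oxygen.
So the answer is (C).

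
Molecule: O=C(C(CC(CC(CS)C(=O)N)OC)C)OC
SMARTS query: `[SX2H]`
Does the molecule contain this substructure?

Yes

The pattern [SX2H] describes an aliphatic sulfur with two connections, one being H — a thiol.
The molecule carries a thiol (-SH), whose atoms satisfy every constraint of the query, so the pattern matches.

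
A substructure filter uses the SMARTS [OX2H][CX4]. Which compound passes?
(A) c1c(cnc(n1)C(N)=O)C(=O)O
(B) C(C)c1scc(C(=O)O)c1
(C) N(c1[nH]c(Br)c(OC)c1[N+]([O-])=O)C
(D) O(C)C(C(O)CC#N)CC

[OX2H][CX4] describes a hydroxyl oxygen bound to an sp3 (X4) carbon (an aliphatic alcohol).
(A) has a carboxylic acid group (-C(=O)OH) but the -OH is on a CX3 carbonyl carbon, not a CX4 carbon.
(B) has a carboxylic acid group (-C(=O)OH) but the -OH is on a CX3 carbonyl carbon, not a CX4 carbon.
(C) has a methoxy ether (-OCH3) but the oxygen has H0 (ether), not H1.
(D) contains a hydroxyl group (-OH), which satisfies every atom and bond constraint.
So the answer is (D).

D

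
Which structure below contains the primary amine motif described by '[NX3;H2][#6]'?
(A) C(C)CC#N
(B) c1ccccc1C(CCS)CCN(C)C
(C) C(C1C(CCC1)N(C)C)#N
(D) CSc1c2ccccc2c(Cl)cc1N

D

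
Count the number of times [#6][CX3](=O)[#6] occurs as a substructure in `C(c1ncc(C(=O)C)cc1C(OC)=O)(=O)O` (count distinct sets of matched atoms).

[#6][CX3](=O)[#6] is the SMARTS for a ketone: a carbonyl carbon (no H) flanked by two carbons.
Exactly one fragment in the molecule meets all constraints, giving 1 match.

1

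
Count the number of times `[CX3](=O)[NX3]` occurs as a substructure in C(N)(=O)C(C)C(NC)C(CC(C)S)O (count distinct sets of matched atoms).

[CX3](=O)[NX3] is the SMARTS for an amide: a carbonyl carbon bonded to a trivalent nitrogen.
Exactly one fragment in the molecule meets all constraints, giving 1 match.

1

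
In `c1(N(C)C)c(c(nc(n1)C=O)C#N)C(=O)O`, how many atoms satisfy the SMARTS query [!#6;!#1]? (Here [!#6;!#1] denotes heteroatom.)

7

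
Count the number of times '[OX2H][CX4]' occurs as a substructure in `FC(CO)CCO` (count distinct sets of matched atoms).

2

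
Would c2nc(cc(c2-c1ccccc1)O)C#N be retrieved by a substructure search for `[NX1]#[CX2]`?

The pattern [NX1]#[CX2] describes a nitrogen triple-bonded to a two-connected carbon — a nitrile.
The molecule carries a nitrile (-C#N), whose atoms satisfy every constraint of the query, so the pattern matches.

Yes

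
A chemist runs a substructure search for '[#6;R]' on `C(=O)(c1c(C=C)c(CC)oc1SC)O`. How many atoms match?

4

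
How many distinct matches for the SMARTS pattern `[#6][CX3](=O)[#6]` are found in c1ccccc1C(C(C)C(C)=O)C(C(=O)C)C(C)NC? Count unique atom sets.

2

[#6][CX3](=O)[#6] is the SMARTS for a ketone: a carbonyl carbon (no H) flanked by two carbons.
The molecule carries 2 separate instances of an acetyl/ketone group (-C(=O)CH3) meeting every constraint; each maps to a distinct set of atoms, giving 2 matches.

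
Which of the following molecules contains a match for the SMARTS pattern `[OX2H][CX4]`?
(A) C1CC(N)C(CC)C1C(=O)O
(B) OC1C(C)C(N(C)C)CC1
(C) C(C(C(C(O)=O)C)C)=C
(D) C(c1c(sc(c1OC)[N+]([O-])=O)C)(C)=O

[OX2H][CX4] describes a hydroxyl oxygen bound to an sp3 (X4) carbon (an aliphatic alcohol).
(A) has a carboxylic acid group (-C(=O)OH) but the -OH is on a CX3 carbonyl carbon, not a CX4 carbon.
(B) contains a hydroxyl group (-OH), which satisfies every atom and bond constraint.
(C) has a carboxylic acid group (-C(=O)OH) but the -OH is on a CX3 carbonyl carbon, not a CX4 carbon.
(D) has a methoxy ether (-OCH3) but the oxygen has H0 (ether), not H1.
So the answer is (B).

B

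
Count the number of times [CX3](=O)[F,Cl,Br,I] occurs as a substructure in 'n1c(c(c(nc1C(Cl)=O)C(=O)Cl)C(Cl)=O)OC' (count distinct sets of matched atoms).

[CX3](=O)[F,Cl,Br,I] is the SMARTS for an acyl halide: a carbonyl carbon bonded to a halogen.
The molecule carries 3 separate instances of an acyl chloride (-C(=O)Cl) meeting every constraint; each maps to a distinct set of atoms, giving 3 matches.

3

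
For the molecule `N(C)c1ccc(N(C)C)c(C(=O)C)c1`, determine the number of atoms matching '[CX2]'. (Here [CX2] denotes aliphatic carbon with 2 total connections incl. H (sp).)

0

The query [CX2] means: C with X2: aliphatic carbon with exactly 2 total connections.
Check the 14 heavy atoms by environment: 6× c (aromatic, X3) → no; 2× N (X3) → no; 4× C (X4) → no; 1× C (X3) → no; 1× O (X1) → no.
No environment satisfies the query, so 0 matching atoms.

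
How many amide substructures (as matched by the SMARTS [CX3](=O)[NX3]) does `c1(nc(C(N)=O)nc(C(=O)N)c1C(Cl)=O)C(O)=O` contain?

[CX3](=O)[NX3] is the SMARTS for an amide: a carbonyl carbon bonded to a trivalent nitrogen.
The molecule carries 2 separate instances of a primary amide (-C(=O)NH2) meeting every constraint; each maps to a distinct set of atoms, giving 2 matches.

2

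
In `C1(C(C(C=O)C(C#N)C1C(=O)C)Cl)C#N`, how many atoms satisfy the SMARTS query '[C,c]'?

10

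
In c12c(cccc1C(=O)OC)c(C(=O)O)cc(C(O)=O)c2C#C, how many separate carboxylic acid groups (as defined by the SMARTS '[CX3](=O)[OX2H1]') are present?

[CX3](=O)[OX2H1] is the SMARTS for a carboxylic acid: an sp2 carbon double-bonded to O and single-bonded to an -OH oxygen.
The molecule carries 2 separate instances of a carboxylic acid group (-C(=O)OH) meeting every constraint; each maps to a distinct set of atoms, giving 2 matches.

2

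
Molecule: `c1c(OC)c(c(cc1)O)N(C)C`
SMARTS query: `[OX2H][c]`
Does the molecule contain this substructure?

The pattern [OX2H][c] describes a hydroxyl oxygen attached to an aromatic carbon — a phenol.
The molecule carries a hydroxyl group (-OH), whose atoms satisfy every constraint of the query, so the pattern matches.

Yes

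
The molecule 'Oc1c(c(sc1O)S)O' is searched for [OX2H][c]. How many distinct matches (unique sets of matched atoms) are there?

[OX2H][c] is the SMARTS for a phenol: a hydroxyl oxygen attached to an aromatic carbon.
The molecule carries 3 separate instances of a hydroxyl group (-OH) meeting every constraint; each maps to a distinct set of atoms, giving 3 matches.

3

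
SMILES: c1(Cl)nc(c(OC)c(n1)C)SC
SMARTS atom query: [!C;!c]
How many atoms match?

5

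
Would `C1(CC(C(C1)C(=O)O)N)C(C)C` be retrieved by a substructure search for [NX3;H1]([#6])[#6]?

The pattern [NX3;H1]([#6])[#6] describes a trivalent nitrogen with one H, bonded to two carbons — a secondary amine.
The closest candidate here is a primary amino group (-NH2), but the nitrogen has H2 and only one carbon neighbour. No other fragment satisfies the full query, so there is no match.

No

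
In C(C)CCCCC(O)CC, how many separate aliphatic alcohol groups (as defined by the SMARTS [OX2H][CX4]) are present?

[OX2H][CX4] is the SMARTS for an aliphatic alcohol: a hydroxyl oxygen bound to an sp3 (X4) carbon.
Exactly one fragment in the molecule meets all constraints, giving 1 match.

1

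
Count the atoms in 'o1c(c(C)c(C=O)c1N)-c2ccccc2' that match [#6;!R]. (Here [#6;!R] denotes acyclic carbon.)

Check the 15 heavy atoms by environment: 1× o (aromatic, in 5-ring) → no; 4× c (aromatic, in 5-ring) → no; 1× N (acyclic) → no; 2× C (acyclic) → match; 1× O (acyclic) → no; 6× c (aromatic, in 6-ring) → no.
That gives 2 matching atoms.

2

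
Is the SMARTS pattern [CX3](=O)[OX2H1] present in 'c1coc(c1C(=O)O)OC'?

Yes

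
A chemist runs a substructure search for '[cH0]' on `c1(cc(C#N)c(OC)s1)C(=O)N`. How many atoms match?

3

The query [cH0] means: aromatic carbon with no attached hydrogen (substituted or ring-fusion).
Check the 12 heavy atoms by environment: 1× s (aromatic, H0) → no; 3× c (aromatic, H0) → match; 1× c (aromatic, H1) → no; 2× C (H0) → no; 2× O (H0) → no; 1× N (H2) → no; 1× N (H0) → no; 1× C (H3) → no.
That gives 3 matching atoms.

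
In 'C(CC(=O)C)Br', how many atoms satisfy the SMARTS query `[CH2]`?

2

Check the 6 heavy atoms by environment: 2× C (H2) → match; 1× C (H0) → no; 1× O (H0) → no; 1× C (H3) → no; 1× Br (H0) → no.
That gives 2 matching atoms.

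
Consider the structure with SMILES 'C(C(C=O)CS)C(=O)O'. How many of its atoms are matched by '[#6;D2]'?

3

The query [#6;D2] means: any carbon bonded to exactly two heavy atoms.
Check the 9 heavy atoms by environment: 3× C (D2) → match; 2× C (D3) → no; 3× O (D1) → no; 1× S (D1) → no.
That gives 3 matching atoms.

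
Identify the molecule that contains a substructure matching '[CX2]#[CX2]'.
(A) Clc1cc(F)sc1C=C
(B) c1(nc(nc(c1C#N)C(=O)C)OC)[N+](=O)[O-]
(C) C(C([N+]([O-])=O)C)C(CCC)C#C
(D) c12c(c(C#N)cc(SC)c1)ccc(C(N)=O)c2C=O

C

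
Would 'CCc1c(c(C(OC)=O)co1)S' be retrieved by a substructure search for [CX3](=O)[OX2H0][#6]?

Yes

The pattern [CX3](=O)[OX2H0][#6] describes a carbonyl carbon bonded to an oxygen that is itself bonded to carbon (no H on that O) — an ester.
The molecule carries a methyl-ester group (-C(=O)OCH3), whose atoms satisfy every constraint of the query, so the pattern matches.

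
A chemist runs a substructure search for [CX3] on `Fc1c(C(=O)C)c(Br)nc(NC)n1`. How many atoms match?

The query [CX3] means: C with X3: aliphatic carbon with exactly 3 total connections.
Check the 13 heavy atoms by environment: 2× n (aromatic, X2) → no; 4× c (aromatic, X3) → no; 1× F (X1) → no; 1× N (X3) → no; 2× C (X4) → no; 1× Br (X1) → no; 1× C (X3) → match; 1× O (X1) → no.
That gives 1 matching atom.

1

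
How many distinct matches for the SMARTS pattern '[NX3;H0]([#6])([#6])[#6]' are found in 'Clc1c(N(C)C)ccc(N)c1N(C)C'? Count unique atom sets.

2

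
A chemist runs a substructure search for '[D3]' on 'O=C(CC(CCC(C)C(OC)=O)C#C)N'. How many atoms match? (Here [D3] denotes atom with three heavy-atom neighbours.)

The query [D3] means: atom with exactly three heavy-atom neighbours.
Check the 15 heavy atoms by environment: 3× C (D1) → no; 4× C (D3) → match; 4× C (D2) → no; 2× O (D1) → no; 1× O (D2) → no; 1× N (D1) → no.
That gives 4 matching atoms.

4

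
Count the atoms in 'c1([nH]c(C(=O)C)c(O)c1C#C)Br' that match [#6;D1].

2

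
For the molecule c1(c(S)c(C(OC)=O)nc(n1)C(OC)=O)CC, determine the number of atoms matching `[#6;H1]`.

0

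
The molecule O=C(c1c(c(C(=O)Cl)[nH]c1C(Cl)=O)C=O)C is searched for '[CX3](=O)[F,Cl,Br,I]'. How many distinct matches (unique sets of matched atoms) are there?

[CX3](=O)[F,Cl,Br,I] is the SMARTS for an acyl halide: a carbonyl carbon bonded to a halogen.
The molecule carries 2 separate instances of an acyl chloride (-C(=O)Cl) meeting every constraint; each maps to a distinct set of atoms, giving 2 matches.

2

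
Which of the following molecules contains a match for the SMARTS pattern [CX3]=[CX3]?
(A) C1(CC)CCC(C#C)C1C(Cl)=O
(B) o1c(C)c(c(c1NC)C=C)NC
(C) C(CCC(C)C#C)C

B

[CX3]=[CX3] describes a non-aromatic C=C double bond between two sp2 carbons (an alkene).
(A) has an ethyl group (-CH2CH3) but its C-C bond is a single bond between CX4 carbons, not CX3=CX3.
(B) contains a vinyl group (-CH=CH2), which satisfies every atom and bond constraint.
(C) has an ethynyl group (-C#CH) but the C-C bond is a triple bond, not a double bond.
So the answer is (B).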